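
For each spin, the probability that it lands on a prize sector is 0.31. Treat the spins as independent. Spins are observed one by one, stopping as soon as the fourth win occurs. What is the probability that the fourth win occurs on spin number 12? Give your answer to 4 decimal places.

0.0783

Y = trial on which the fourth success occurs; negative binomial, r=4, p=0.31.
P(Y=12) = C(11,3) · p^4 · (1−p)^8
= 165 · 0.0092352 · 0.05138 = 0.078293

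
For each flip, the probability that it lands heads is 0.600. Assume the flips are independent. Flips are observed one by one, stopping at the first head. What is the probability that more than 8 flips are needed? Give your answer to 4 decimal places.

0.0007

Y = number of flips to the first success; geometric, p = 0.60.
P(Y > 8) = P(first 8 all fail) = (1−p)^8 = 0.000655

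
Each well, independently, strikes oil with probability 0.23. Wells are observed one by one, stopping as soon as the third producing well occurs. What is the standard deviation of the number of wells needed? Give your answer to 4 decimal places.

6.6081

Y = total wells until the third success; negative binomial with r=3, p=0.23.
SD(Y) = √[r(1−p)/p²] = √(43.667297) = 6.608124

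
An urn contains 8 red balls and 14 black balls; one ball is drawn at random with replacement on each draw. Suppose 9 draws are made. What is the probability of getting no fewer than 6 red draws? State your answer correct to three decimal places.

X ~ Binomial(9, 0.363636); P(X ≥ 6) = Σ C(9,k) p^k (1−p)^(9−k) over k:
  k=6: C(9,6)·0.363636^6·0.636364^3 = 0.05005
  k=7: C(9,7)·0.363636^7·0.636364^2 = 0.01226
  k=8: C(9,8)·0.363636^8·0.636364^1 = 0.00175
  k=9: C(9,9)·0.363636^9·0.636364^0 = 0.00011
Total = 0.06417

0.064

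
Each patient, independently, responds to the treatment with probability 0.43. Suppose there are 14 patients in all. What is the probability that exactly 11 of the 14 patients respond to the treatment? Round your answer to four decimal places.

X ~ Binomial(n=14, p=0.43).
P(X=11) = C(14,11) · p^11 · (1−p)^3
= 364 · 9.2929e-05 · 0.18519 = 0.006264

0.0063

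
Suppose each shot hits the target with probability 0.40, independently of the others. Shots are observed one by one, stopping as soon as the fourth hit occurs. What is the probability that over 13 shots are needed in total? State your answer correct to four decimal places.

0.1686

Needing more than 13 shots ⇔ fewer than 4 successes in the first 13. With X ~ Binomial(13, 0.40), P(Y > 13) = P(X ≤ 3).
  k=0: C(13,0)·0.40^0·0.60^13 = 0.001306
  k=1: C(13,1)·0.40^1·0.60^12 = 0.011319
  k=2: C(13,2)·0.40^2·0.60^11 = 0.045277
  k=3: C(13,3)·0.40^3·0.60^10 = 0.110677
P(X ≤ 3) = 0.168580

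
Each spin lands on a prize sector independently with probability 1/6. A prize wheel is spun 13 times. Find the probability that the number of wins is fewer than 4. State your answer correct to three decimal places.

X ~ Binomial(13, 0.166667); P(X ≤ 3) = Σ C(13,k) p^k (1−p)^(13−k) over k:
  k=0: C(13,0)·0.166667^0·0.833333^13 = 0.09346
  k=1: C(13,1)·0.166667^1·0.833333^12 = 0.24301
  k=2: C(13,2)·0.166667^2·0.833333^11 = 0.29161
  k=3: C(13,3)·0.166667^3·0.833333^10 = 0.21385
Total = 0.84192

0.842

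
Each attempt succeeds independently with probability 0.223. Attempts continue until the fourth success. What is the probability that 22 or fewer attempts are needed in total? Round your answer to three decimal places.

0.756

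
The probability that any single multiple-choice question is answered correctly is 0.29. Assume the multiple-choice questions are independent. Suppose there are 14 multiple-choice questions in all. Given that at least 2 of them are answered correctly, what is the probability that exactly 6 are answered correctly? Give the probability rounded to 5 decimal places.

X ~ Binomial(14, 0.29). Want P(X=6 | X≥2) = P(X=6) / P(X≥2).
P(X=6) = C(14,6)·0.29^6·0.71^8 = 0.1153480
P(X≥2) = 1 − 0.0082721 − 0.0473026 = 0.9444253
Ratio = 0.1153480 / 0.9444253 = 0.1221357

0.12214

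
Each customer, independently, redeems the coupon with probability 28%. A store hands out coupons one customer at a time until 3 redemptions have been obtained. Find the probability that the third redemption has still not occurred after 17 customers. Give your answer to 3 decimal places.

Needing more than 17 customers ⇔ fewer than 3 successes in the first 17. With X ~ Binomial(17, 0.28), P(Y > 17) = P(X ≤ 2).
  k=0: C(17,0)·0.28^0·0.72^17 = 0.00376
  k=1: C(17,1)·0.28^1·0.72^16 = 0.02483
  k=2: C(17,2)·0.28^2·0.72^15 = 0.07724
P(X ≤ 2) = 0.10582

0.106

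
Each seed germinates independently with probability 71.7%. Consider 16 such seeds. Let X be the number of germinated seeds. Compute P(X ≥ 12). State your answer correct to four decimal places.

0.5104

X ~ Binomial(16, 0.717); P(X ≥ 12) = Σ C(16,k) p^k (1−p)^(16−k) over k:
  k=12: C(16,12)·0.717^12·0.283^4 = 0.215500
  k=13: C(16,13)·0.717^13·0.283^3 = 0.167995
  k=14: C(16,14)·0.717^14·0.283^2 = 0.091206
  k=15: C(16,15)·0.717^15·0.283^1 = 0.030810
  k=16: C(16,16)·0.717^16·0.283^0 = 0.004879
Total = 0.510390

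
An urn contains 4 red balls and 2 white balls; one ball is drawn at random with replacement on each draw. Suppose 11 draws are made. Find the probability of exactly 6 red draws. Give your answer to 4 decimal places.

X ~ Binomial(n=11, p=0.666667).
P(X=6) = C(11,6) · p^6 · (1−p)^5
= 462 · 0.087791 · 0.0041152 = 0.166912

0.1669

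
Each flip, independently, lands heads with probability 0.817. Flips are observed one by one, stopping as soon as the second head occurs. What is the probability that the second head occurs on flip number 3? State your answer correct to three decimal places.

Y = trial on which the second success occurs; negative binomial, r=2, p=0.817.
P(Y=3) = C(2,1) · p^2 · (1−p)^1
= 2 · 0.66749 · 0.183 = 0.24430

0.244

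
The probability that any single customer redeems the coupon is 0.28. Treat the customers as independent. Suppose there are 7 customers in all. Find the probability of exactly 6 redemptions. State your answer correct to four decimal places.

X ~ Binomial(n=7, p=0.28).
P(X=6) = C(7,6) · p^6 · (1−p)^1
= 7 · 0.00048189 · 0.72 = 0.002429

0.0024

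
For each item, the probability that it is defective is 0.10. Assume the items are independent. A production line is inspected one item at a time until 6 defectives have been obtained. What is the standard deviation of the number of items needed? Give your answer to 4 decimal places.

23.2379

Y = total items until the sixth success; negative binomial with r=6, p=0.10.
SD(Y) = √[r(1−p)/p²] = √(540.000000) = 23.237900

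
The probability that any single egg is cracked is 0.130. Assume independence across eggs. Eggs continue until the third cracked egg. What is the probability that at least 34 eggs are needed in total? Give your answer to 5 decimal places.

0.17890

Needing more than 33 eggs ⇔ fewer than 3 successes in the first 33. With X ~ Binomial(33, 0.13), P(Y > 33) = P(X ≤ 2).
  k=0: C(33,0)·0.13^0·0.87^33 = 0.0100957
  k=1: C(33,1)·0.13^1·0.87^32 = 0.0497821
  k=2: C(33,2)·0.13^2·0.87^31 = 0.1190193
P(X ≤ 2) = 0.1788971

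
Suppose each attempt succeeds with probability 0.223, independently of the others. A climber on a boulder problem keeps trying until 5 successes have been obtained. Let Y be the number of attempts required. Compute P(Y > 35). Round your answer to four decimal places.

Needing more than 35 attempts ⇔ fewer than 5 successes in the first 35. With X ~ Binomial(35, 0.223), P(Y > 35) = P(X ≤ 4).
  k=0: C(35,0)·0.223^0·0.777^35 = 0.000146
  k=1: C(35,1)·0.223^1·0.777^34 = 0.001468
  k=2: C(35,2)·0.223^2·0.777^33 = 0.007162
  k=3: C(35,3)·0.223^3·0.777^32 = 0.022610
  k=4: C(35,4)·0.223^4·0.777^31 = 0.051912
P(X ≤ 4) = 0.083298

0.0833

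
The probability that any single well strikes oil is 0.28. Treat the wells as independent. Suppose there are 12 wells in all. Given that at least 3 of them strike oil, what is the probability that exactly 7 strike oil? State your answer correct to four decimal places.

0.0297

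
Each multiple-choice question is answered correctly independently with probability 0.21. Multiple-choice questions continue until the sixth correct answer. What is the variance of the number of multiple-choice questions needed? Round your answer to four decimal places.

Y = total multiple-choice questions until the sixth success; negative binomial with r=6, p=0.21.
Var(Y) = r(1−p)/p² = 6·0.79 / 0.21² = 107.482993

107.4830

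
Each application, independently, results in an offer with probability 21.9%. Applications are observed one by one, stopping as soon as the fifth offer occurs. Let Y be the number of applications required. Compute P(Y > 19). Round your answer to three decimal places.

0.594

Needing more than 19 applications ⇔ fewer than 5 successes in the first 19. With X ~ Binomial(19, 0.219), P(Y > 19) = P(X ≤ 4).
  k=0: C(19,0)·0.219^0·0.781^19 = 0.00913
  k=1: C(19,1)·0.219^1·0.781^18 = 0.04863
  k=2: C(19,2)·0.219^2·0.781^17 = 0.12273
  k=3: C(19,3)·0.219^3·0.781^16 = 0.19502
  k=4: C(19,4)·0.219^4·0.781^15 = 0.21874
P(X ≤ 4) = 0.59425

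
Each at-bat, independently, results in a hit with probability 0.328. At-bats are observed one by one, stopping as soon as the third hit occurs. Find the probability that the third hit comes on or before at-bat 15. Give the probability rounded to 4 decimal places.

Finishing within 15 at-bats ⇔ at least 3 successes in the first 15. With X ~ Binomial(15, 0.328), P(Y ≤ 15) = 1 − P(X ≤ 2).
  k=0: C(15,0)·0.328^0·0.672^15 = 0.002574
  k=1: C(15,1)·0.328^1·0.672^14 = 0.018842
  k=2: C(15,2)·0.328^2·0.672^13 = 0.064378
1 − 0.085794 = 0.914206

0.9142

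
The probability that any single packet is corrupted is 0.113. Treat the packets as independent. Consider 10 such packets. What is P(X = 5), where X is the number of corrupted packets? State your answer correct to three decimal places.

0.003

X ~ Binomial(n=10, p=0.113).
P(X=5) = C(10,5) · p^5 · (1−p)^5
= 252 · 1.8424e-05 · 0.54906 = 0.00255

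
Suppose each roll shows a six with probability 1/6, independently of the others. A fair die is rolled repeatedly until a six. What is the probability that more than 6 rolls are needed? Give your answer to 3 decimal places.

Y = number of rolls to the first success; geometric, p = 0.166667.
P(Y > 6) = P(first 6 all fail) = (1−p)^6 = 0.33490

0.335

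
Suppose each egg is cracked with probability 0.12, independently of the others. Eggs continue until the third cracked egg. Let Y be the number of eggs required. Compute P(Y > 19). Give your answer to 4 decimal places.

0.5968

Needing more than 19 eggs ⇔ fewer than 3 successes in the first 19. With X ~ Binomial(19, 0.12), P(Y > 19) = P(X ≤ 2).
  k=0: C(19,0)·0.12^0·0.88^19 = 0.088140
  k=1: C(19,1)·0.12^1·0.88^18 = 0.228362
  k=2: C(19,2)·0.12^2·0.88^17 = 0.280262
P(X ≤ 2) = 0.596763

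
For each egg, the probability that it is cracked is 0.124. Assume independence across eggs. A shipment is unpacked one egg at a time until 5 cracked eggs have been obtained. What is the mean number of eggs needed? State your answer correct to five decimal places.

40.32258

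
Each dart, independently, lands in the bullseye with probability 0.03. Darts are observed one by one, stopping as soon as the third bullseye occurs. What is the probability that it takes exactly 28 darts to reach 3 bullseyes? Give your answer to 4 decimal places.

Y = trial on which the third success occurs; negative binomial, r=3, p=0.03.
P(Y=28) = C(27,2) · p^3 · (1−p)^25
= 351 · 2.7e-05 · 0.46697 = 0.004426

0.0044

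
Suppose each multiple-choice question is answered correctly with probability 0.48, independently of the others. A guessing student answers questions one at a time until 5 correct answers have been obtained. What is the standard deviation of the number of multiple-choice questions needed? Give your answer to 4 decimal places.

Y = total multiple-choice questions until the fifth success; negative binomial with r=5, p=0.48.
SD(Y) = √[r(1−p)/p²] = √(11.284722) = 3.359274

3.3593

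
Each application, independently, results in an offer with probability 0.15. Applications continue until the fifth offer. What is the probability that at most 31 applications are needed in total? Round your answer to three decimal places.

0.506

Finishing within 31 applications ⇔ at least 5 successes in the first 31. With X ~ Binomial(31, 0.15), P(Y ≤ 31) = 1 − P(X ≤ 4).
  k=0: C(31,0)·0.15^0·0.85^31 = 0.00649
  k=1: C(31,1)·0.15^1·0.85^30 = 0.03548
  k=2: C(31,2)·0.15^2·0.85^29 = 0.09393
  k=3: C(31,3)·0.15^3·0.85^28 = 0.16023
  k=4: C(31,4)·0.15^4·0.85^27 = 0.19793
1 − 0.49405 = 0.50595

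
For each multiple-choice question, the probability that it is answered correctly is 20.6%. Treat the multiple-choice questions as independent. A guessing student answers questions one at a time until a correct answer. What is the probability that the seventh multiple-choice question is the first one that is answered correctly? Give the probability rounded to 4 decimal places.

0.0516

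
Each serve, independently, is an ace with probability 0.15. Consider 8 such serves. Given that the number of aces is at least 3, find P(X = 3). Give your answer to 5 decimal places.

X ~ Binomial(8, 0.15). Want P(X=3 | X≥3) = P(X=3) / P(X≥3).
P(X=3) = C(8,3)·0.15^3·0.85^5 = 0.0838603
P(X≥3) = 1 − 0.2724905 − 0.3846925 − 0.2376042 = 0.1052128
Ratio = 0.0838603 / 0.1052128 = 0.7970544

0.79705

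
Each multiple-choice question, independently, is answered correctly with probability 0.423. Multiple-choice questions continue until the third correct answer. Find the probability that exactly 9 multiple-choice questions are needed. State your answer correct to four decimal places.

0.0782

Y = trial on which the third success occurs; negative binomial, r=3, p=0.423.
P(Y=9) = C(8,2) · p^3 · (1−p)^6
= 28 · 0.075687 · 0.036902 = 0.078205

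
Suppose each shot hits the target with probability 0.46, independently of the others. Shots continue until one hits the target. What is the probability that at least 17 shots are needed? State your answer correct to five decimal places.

0.00005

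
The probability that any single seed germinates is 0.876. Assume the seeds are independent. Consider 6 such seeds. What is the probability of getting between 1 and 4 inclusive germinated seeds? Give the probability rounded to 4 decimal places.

0.1643

X ~ Binomial(6, 0.876); P(1 ≤ X ≤ 4) = Σ C(6,k) p^k (1−p)^(6−k) over k:
  k=1: C(6,1)·0.876^1·0.124^5 = 0.000154
  k=2: C(6,2)·0.876^2·0.124^4 = 0.002721
  k=3: C(6,3)·0.876^3·0.124^3 = 0.025633
  k=4: C(6,4)·0.876^4·0.124^2 = 0.135816
Total = 0.164325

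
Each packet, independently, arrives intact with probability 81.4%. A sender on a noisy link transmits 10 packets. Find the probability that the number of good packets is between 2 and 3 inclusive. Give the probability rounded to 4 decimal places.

X ~ Binomial(10, 0.814); P(2 ≤ X ≤ 3) = Σ C(10,k) p^k (1−p)^(10−k) over k:
  k=2: C(10,2)·0.814^2·0.186^8 = 0.000043
  k=3: C(10,3)·0.814^3·0.186^7 = 0.000498
Total = 0.000541

0.0005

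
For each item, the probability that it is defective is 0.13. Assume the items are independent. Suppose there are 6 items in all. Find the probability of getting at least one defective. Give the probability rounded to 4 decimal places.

P(at least one) = 1 − P(none) = 1 − (1 − 0.13)^6
= 1 − 0.433626 = 0.566374

0.5664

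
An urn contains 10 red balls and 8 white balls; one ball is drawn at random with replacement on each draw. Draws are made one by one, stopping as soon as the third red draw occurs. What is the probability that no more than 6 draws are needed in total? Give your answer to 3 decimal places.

0.754

Finishing within 6 draws ⇔ at least 3 successes in the first 6. With X ~ Binomial(6, 0.555556), P(Y ≤ 6) = 1 − P(X ≤ 2).
  k=0: C(6,0)·0.555556^0·0.444444^6 = 0.00771
  k=1: C(6,1)·0.555556^1·0.444444^5 = 0.05781
  k=2: C(6,2)·0.555556^2·0.444444^4 = 0.18064
1 − 0.24615 = 0.75385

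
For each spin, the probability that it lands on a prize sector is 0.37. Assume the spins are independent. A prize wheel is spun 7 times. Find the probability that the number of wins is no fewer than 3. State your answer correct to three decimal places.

X ~ Binomial(7, 0.37); P(X ≥ 3) = Σ C(7,k) p^k (1−p)^(7−k) over k:
  k=3: C(7,3)·0.37^3·0.63^4 = 0.27928
  k=4: C(7,4)·0.37^4·0.63^3 = 0.16402
  k=5: C(7,5)·0.37^5·0.63^2 = 0.05780
  k=6: C(7,6)·0.37^6·0.63^1 = 0.01131
  k=7: C(7,7)·0.37^7·0.63^0 = 0.00095
Total = 0.51336

0.513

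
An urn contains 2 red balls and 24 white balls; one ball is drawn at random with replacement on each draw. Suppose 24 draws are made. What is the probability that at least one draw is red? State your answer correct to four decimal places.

0.8535

P(at least one) = 1 − P(none) = 1 − (1 − 0.076923)^24
= 1 − 0.146457 = 0.853543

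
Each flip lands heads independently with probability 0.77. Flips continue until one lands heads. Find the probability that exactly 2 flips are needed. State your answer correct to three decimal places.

0.177

Geometric (trials to first success), p = 0.77.
P(Y = 2) = (1−p)^1 · p = 0.23 · 0.77 = 0.17710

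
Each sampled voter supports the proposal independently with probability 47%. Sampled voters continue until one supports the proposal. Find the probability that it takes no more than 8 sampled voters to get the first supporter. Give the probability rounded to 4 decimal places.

Y = number of sampled voters to the first success; geometric, p = 0.47.
P(Y ≤ 8) = 1 − (1−p)^8 = 1 − 0.006226 = 0.993774

0.9938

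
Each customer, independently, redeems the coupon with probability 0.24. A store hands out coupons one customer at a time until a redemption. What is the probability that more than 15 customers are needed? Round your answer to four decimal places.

Y = number of customers to the first success; geometric, p = 0.24.
P(Y > 15) = P(first 15 all fail) = (1−p)^15 = 0.016301

0.0163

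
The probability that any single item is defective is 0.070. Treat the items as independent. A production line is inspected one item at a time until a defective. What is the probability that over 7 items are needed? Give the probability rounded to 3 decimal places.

0.602

Y = number of items to the first success; geometric, p = 0.07.
P(Y > 7) = P(first 7 all fail) = (1−p)^7 = 0.60170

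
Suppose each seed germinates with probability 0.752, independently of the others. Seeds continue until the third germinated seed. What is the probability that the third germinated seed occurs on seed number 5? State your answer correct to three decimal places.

0.157

Y = trial on which the third success occurs; negative binomial, r=3, p=0.752.
P(Y=5) = C(4,2) · p^3 · (1−p)^2
= 6 · 0.42526 · 0.061504 = 0.15693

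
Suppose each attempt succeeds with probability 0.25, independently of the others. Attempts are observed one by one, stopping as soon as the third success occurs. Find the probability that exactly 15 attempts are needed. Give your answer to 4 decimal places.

Y = trial on which the third success occurs; negative binomial, r=3, p=0.25.
P(Y=15) = C(14,2) · p^3 · (1−p)^12
= 91 · 0.015625 · 0.031676 = 0.045040

0.0450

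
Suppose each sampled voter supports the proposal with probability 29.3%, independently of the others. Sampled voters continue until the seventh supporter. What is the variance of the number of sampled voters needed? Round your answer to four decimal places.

Y = total sampled voters until the seventh success; negative binomial with r=7, p=0.293.
Var(Y) = r(1−p)/p² = 7·0.707 / 0.293² = 57.647730

57.6477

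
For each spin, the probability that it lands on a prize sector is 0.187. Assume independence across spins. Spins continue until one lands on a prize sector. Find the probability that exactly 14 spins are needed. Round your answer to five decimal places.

0.01268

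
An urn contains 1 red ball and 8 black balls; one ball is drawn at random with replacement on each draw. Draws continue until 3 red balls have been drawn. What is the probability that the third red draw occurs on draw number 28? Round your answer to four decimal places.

0.0253

Y = trial on which the third success occurs; negative binomial, r=3, p=0.111111.
P(Y=28) = C(27,2) · p^3 · (1−p)^25
= 351 · 0.0013717 · 0.052624 = 0.025338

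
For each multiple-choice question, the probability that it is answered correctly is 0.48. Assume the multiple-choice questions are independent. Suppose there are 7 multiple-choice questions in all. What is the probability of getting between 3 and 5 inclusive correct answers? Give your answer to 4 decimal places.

X ~ Binomial(7, 0.48); P(3 ≤ X ≤ 5) = Σ C(7,k) p^k (1−p)^(7−k) over k:
  k=3: C(7,3)·0.48^3·0.52^4 = 0.283012
  k=4: C(7,4)·0.48^4·0.52^3 = 0.261242
  k=5: C(7,5)·0.48^5·0.52^2 = 0.144688
Total = 0.688942

0.6889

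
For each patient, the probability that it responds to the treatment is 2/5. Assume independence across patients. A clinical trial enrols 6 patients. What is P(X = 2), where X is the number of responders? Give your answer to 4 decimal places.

X ~ Binomial(n=6, p=0.40).
P(X=2) = C(6,2) · p^2 · (1−p)^4
= 15 · 0.16 · 0.1296 = 0.311040

0.3110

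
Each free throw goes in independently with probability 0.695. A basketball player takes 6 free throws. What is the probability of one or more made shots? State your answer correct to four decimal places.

P(at least one) = 1 − P(none) = 1 − (1 − 0.695)^6
= 1 − 0.000805 = 0.999195

0.9992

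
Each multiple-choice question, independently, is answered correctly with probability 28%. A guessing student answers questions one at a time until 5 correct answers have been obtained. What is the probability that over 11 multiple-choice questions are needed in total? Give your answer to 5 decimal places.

0.83153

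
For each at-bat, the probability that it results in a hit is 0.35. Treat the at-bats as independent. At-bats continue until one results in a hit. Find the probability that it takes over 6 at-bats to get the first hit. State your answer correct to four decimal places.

0.0754

Y = number of at-bats to the first success; geometric, p = 0.35.
P(Y > 6) = P(first 6 all fail) = (1−p)^6 = 0.075419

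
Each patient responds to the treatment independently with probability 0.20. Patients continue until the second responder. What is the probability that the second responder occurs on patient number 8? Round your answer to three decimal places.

Y = trial on which the second success occurs; negative binomial, r=2, p=0.20.
P(Y=8) = C(7,1) · p^2 · (1−p)^6
= 7 · 0.04 · 0.26214 = 0.07340

0.073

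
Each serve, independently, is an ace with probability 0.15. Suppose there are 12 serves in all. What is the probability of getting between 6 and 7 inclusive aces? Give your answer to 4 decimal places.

X ~ Binomial(12, 0.15); P(6 ≤ X ≤ 7) = Σ C(12,k) p^k (1−p)^(12−k) over k:
  k=6: C(12,6)·0.15^6·0.85^6 = 0.003969
  k=7: C(12,7)·0.15^7·0.85^5 = 0.000600
Total = 0.004570

0.0046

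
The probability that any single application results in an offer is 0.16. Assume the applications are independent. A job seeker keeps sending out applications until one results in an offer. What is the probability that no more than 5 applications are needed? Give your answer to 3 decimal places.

Y = number of applications to the first success; geometric, p = 0.16.
P(Y ≤ 5) = 1 − (1−p)^5 = 1 − 0.41821 = 0.58179

0.582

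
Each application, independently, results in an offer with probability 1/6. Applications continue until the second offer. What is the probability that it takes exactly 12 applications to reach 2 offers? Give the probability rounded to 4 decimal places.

0.0493

Y = trial on which the second success occurs; negative binomial, r=2, p=0.166667.
P(Y=12) = C(11,1) · p^2 · (1−p)^10
= 11 · 0.027778 · 0.16151 = 0.049349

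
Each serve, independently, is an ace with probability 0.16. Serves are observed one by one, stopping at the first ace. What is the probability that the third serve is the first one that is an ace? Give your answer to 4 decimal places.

0.1129

Geometric (trials to first success), p = 0.16.
P(Y = 3) = (1−p)^2 · p = 0.7056 · 0.16 = 0.112896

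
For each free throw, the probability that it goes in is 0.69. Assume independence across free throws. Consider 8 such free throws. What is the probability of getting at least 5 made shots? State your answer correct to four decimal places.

X ~ Binomial(8, 0.69); P(X ≥ 5) = Σ C(8,k) p^k (1−p)^(8−k) over k:
  k=5: C(8,5)·0.69^5·0.31^3 = 0.260927
  k=6: C(8,6)·0.69^6·0.31^2 = 0.290386
  k=7: C(8,7)·0.69^7·0.31^1 = 0.184670
  k=8: C(8,8)·0.69^8·0.31^0 = 0.051380
Total = 0.787362

0.7874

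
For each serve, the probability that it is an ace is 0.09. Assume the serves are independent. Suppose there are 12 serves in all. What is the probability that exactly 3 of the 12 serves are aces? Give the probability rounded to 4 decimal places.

0.0686

X ~ Binomial(n=12, p=0.09).
P(X=3) = C(12,3) · p^3 · (1−p)^9
= 220 · 0.000729 · 0.42793 = 0.068631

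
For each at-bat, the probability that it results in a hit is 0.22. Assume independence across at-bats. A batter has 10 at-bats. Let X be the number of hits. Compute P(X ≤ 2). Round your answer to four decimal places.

X ~ Binomial(10, 0.22); P(X ≤ 2) = Σ C(10,k) p^k (1−p)^(10−k) over k:
  k=0: C(10,0)·0.22^0·0.78^10 = 0.083358
  k=1: C(10,1)·0.22^1·0.78^9 = 0.235112
  k=2: C(10,2)·0.22^2·0.78^8 = 0.298411
Total = 0.616880

0.6169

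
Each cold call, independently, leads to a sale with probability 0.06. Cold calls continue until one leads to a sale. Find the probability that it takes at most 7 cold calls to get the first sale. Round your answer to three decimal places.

0.352

Y = number of cold calls to the first success; geometric, p = 0.06.
P(Y ≤ 7) = 1 − (1−p)^7 = 1 − 0.64848 = 0.35152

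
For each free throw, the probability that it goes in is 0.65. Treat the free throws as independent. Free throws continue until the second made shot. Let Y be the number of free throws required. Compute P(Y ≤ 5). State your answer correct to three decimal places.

0.946

Finishing within 5 free throws ⇔ at least 2 successes in the first 5. With X ~ Binomial(5, 0.65), P(Y ≤ 5) = 1 − P(X ≤ 1).
  k=0: C(5,0)·0.65^0·0.35^5 = 0.00525
  k=1: C(5,1)·0.65^1·0.35^4 = 0.04877
1 − 0.05402 = 0.94598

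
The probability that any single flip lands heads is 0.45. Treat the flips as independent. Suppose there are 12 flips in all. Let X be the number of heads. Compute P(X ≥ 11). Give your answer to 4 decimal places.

X ~ Binomial(12, 0.45); P(X ≥ 11) = Σ C(12,k) p^k (1−p)^(12−k) over k:
  k=11: C(12,11)·0.45^11·0.55^1 = 0.001011
  k=12: C(12,12)·0.45^12·0.55^0 = 0.000069
Total = 0.001080

0.0011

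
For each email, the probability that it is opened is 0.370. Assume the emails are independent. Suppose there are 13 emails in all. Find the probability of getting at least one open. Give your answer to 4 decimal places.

0.9975

P(at least one) = 1 − P(none) = 1 − (1 − 0.37)^13
= 1 − 0.002463 = 0.997537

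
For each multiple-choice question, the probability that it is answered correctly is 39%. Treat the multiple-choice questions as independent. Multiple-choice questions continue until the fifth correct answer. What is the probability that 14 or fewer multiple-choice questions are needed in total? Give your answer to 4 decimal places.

Finishing within 14 multiple-choice questions ⇔ at least 5 successes in the first 14. With X ~ Binomial(14, 0.39), P(Y ≤ 14) = 1 − P(X ≤ 4).
  k=0: C(14,0)·0.39^0·0.61^14 = 0.000988
  k=1: C(14,1)·0.39^1·0.61^13 = 0.008841
  k=2: C(14,2)·0.39^2·0.61^12 = 0.036739
  k=3: C(14,3)·0.39^3·0.61^11 = 0.093956
  k=4: C(14,4)·0.39^4·0.61^10 = 0.165193
1 − 0.305716 = 0.694284

0.6943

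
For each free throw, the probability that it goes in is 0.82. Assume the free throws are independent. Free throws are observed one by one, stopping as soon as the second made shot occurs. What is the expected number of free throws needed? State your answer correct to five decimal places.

Y = total free throws until the second success; negative binomial with r=2, p=0.82.
E[Y] = r / p = 2 / 0.82 = 2.4390244

2.43902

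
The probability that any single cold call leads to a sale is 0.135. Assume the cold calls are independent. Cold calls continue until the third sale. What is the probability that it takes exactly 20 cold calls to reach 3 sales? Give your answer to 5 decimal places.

Y = trial on which the third success occurs; negative binomial, r=3, p=0.135.
P(Y=20) = C(19,2) · p^3 · (1−p)^17
= 171 · 0.0024604 · 0.084972 = 0.0357496

0.03575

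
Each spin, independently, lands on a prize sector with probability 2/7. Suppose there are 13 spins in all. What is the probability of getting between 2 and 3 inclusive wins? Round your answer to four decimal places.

0.3878

X ~ Binomial(13, 0.285714); P(2 ≤ X ≤ 3) = Σ C(13,k) p^k (1−p)^(13−k) over k:
  k=2: C(13,2)·0.285714^2·0.714286^11 = 0.157235
  k=3: C(13,3)·0.285714^3·0.714286^10 = 0.230612
Total = 0.387847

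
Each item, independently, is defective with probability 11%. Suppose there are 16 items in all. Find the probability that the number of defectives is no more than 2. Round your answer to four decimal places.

0.7455

X ~ Binomial(16, 0.11); P(X ≤ 2) = Σ C(16,k) p^k (1−p)^(16−k) over k:
  k=0: C(16,0)·0.11^0·0.89^16 = 0.154967
  k=1: C(16,1)·0.11^1·0.89^15 = 0.306452
  k=2: C(16,2)·0.11^2·0.89^14 = 0.284071
Total = 0.745490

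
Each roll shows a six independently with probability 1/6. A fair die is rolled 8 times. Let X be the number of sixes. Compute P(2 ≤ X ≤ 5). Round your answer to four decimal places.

0.3949

X ~ Binomial(8, 0.166667); P(2 ≤ X ≤ 5) = Σ C(8,k) p^k (1−p)^(8−k) over k:
  k=2: C(8,2)·0.166667^2·0.833333^6 = 0.260476
  k=3: C(8,3)·0.166667^3·0.833333^5 = 0.104190
  k=4: C(8,4)·0.166667^4·0.833333^4 = 0.026048
  k=5: C(8,5)·0.166667^5·0.833333^3 = 0.004168
Total = 0.394882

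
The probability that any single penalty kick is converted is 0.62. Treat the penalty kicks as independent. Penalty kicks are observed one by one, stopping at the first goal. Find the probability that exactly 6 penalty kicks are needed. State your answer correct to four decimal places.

Geometric (trials to first success), p = 0.62.
P(Y = 6) = (1−p)^5 · p = 0.0079235 · 0.62 = 0.004913

0.0049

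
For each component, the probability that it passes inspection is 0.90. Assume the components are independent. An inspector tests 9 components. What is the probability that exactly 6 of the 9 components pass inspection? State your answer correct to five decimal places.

X ~ Binomial(n=9, p=0.90).
P(X=6) = C(9,6) · p^6 · (1−p)^3
= 84 · 0.53144 · 0.001 = 0.0446410

0.04464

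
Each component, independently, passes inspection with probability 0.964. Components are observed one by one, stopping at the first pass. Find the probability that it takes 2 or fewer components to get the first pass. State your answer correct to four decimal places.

0.9987

Y = number of components to the first success; geometric, p = 0.964.
P(Y ≤ 2) = 1 − (1−p)^2 = 1 − 0.001296 = 0.998704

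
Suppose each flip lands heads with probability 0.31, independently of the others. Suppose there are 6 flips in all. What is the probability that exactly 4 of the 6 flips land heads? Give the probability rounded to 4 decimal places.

X ~ Binomial(n=6, p=0.31).
P(X=4) = C(6,4) · p^4 · (1−p)^2
= 15 · 0.0092352 · 0.4761 = 0.065953

0.0660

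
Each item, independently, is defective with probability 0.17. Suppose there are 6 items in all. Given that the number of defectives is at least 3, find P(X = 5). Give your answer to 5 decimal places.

0.01079

X ~ Binomial(6, 0.17). Want P(X=5 | X≥3) = P(X=5) / P(X≥3).
P(X=5) = C(6,5)·0.17^5·0.83^1 = 0.0007071
P(X≥3) = 1 − 0.3269404 − 0.4017821 − 0.2057318 = 0.0655457
Ratio = 0.0007071 / 0.0655457 = 0.0107877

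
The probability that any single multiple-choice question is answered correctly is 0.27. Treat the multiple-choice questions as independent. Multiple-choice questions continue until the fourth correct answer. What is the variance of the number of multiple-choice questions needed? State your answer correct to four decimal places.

Y = total multiple-choice questions until the fourth success; negative binomial with r=4, p=0.27.
Var(Y) = r(1−p)/p² = 4·0.73 / 0.27² = 40.054870

40.0549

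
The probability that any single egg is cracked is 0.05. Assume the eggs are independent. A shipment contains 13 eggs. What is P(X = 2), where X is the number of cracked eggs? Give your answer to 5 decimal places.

0.11092

X ~ Binomial(n=13, p=0.05).
P(X=2) = C(13,2) · p^2 · (1−p)^11
= 78 · 0.0025 · 0.5688 = 0.1109160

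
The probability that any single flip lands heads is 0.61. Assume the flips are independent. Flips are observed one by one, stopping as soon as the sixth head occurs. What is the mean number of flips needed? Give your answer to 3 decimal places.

9.836

Y = total flips until the sixth success; negative binomial with r=6, p=0.61.
E[Y] = r / p = 6 / 0.61 = 9.83607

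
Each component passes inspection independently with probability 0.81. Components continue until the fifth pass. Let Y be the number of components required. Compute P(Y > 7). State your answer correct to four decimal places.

Needing more than 7 components ⇔ fewer than 5 successes in the first 7. With X ~ Binomial(7, 0.81), P(Y > 7) = P(X ≤ 4).
  k=0: C(7,0)·0.81^0·0.19^7 = 0.000009
  k=1: C(7,1)·0.81^1·0.19^6 = 0.000267
  k=2: C(7,2)·0.81^2·0.19^5 = 0.003412
  k=3: C(7,3)·0.81^3·0.19^4 = 0.024240
  k=4: C(7,4)·0.81^4·0.19^3 = 0.103340
P(X ≤ 4) = 0.131268

0.1313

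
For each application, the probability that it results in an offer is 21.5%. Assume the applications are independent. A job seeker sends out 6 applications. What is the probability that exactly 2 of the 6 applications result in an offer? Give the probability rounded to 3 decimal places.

X ~ Binomial(n=6, p=0.215).
P(X=2) = C(6,2) · p^2 · (1−p)^4
= 15 · 0.046225 · 0.37973 = 0.26330

0.263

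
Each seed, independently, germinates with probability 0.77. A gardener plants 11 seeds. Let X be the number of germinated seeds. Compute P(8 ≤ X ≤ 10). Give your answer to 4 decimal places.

0.7103

X ~ Binomial(11, 0.77); P(8 ≤ X ≤ 10) = Σ C(11,k) p^k (1−p)^(11−k) over k:
  k=8: C(11,8)·0.77^8·0.23^3 = 0.248081
  k=9: C(11,9)·0.77^9·0.23^2 = 0.276844
  k=10: C(11,10)·0.77^10·0.23^1 = 0.185365
Total = 0.710290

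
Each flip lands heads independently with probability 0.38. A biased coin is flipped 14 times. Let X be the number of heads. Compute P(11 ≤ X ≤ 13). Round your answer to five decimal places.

0.00242

X ~ Binomial(14, 0.38); P(11 ≤ X ≤ 13) = Σ C(14,k) p^k (1−p)^(14−k) over k:
  k=11: C(14,11)·0.38^11·0.62^3 = 0.0020696
  k=12: C(14,12)·0.38^12·0.62^2 = 0.0003171
  k=13: C(14,13)·0.38^13·0.62^1 = 0.0000299
Total = 0.0024167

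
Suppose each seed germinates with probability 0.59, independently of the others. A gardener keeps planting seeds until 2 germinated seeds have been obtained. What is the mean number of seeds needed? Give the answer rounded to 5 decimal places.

Y = total seeds until the second success; negative binomial with r=2, p=0.59.
E[Y] = r / p = 2 / 0.59 = 3.3898305

3.38983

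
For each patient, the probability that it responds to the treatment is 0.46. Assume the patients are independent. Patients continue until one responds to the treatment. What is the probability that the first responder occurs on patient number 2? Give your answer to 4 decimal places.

0.2484

Geometric (trials to first success), p = 0.46.
P(Y = 2) = (1−p)^1 · p = 0.54 · 0.46 = 0.248400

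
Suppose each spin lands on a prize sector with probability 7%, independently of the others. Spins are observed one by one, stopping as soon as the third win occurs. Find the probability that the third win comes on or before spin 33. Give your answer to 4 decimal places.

Finishing within 33 spins ⇔ at least 3 successes in the first 33. With X ~ Binomial(33, 0.07), P(Y ≤ 33) = 1 − P(X ≤ 2).
  k=0: C(33,0)·0.07^0·0.93^33 = 0.091188
  k=1: C(33,1)·0.07^1·0.93^32 = 0.226499
  k=2: C(33,2)·0.07^2·0.93^31 = 0.272773
1 − 0.590460 = 0.409540

0.4095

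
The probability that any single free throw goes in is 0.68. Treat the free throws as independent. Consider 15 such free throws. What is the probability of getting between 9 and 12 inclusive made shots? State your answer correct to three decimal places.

0.732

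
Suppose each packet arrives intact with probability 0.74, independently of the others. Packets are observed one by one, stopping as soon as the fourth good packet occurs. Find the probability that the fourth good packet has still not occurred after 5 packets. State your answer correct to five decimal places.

Needing more than 5 packets ⇔ fewer than 4 successes in the first 5. With X ~ Binomial(5, 0.74), P(Y > 5) = P(X ≤ 3).
  k=0: C(5,0)·0.74^0·0.26^5 = 0.0011881
  k=1: C(5,1)·0.74^1·0.26^4 = 0.0169081
  k=2: C(5,2)·0.74^2·0.26^3 = 0.0962462
  k=3: C(5,3)·0.74^3·0.26^2 = 0.2739314
P(X ≤ 3) = 0.3882738

0.38827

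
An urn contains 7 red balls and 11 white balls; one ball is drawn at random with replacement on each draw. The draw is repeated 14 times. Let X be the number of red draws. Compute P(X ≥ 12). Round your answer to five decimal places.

0.00045

X ~ Binomial(14, 0.388889); P(X ≥ 12) = Σ C(14,k) p^k (1−p)^(14−k) over k:
  k=12: C(14,12)·0.388889^12·0.611111^2 = 0.0004066
  k=13: C(14,13)·0.388889^13·0.611111^1 = 0.0000398
  k=14: C(14,14)·0.388889^14·0.611111^0 = 0.0000018
Total = 0.0004482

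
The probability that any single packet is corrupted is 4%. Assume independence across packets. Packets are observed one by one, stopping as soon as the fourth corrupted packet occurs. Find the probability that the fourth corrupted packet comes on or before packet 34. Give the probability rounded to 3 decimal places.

Finishing within 34 packets ⇔ at least 4 successes in the first 34. With X ~ Binomial(34, 0.04), P(Y ≤ 34) = 1 − P(X ≤ 3).
  k=0: C(34,0)·0.04^0·0.96^34 = 0.24959
  k=1: C(34,1)·0.04^1·0.96^33 = 0.35358
  k=2: C(34,2)·0.04^2·0.96^32 = 0.24309
  k=3: C(34,3)·0.04^3·0.96^31 = 0.10804
1 − 0.95429 = 0.04571

0.046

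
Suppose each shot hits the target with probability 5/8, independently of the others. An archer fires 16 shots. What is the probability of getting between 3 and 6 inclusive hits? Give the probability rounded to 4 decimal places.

X ~ Binomial(16, 0.625); P(3 ≤ X ≤ 6) = Σ C(16,k) p^k (1−p)^(16−k) over k:
  k=3: C(16,3)·0.625^3·0.375^13 = 0.000396
  k=4: C(16,4)·0.625^4·0.375^12 = 0.002148
  k=5: C(16,5)·0.625^5·0.375^11 = 0.008591
  k=6: C(16,6)·0.625^6·0.375^10 = 0.026249
Total = 0.037384

0.0374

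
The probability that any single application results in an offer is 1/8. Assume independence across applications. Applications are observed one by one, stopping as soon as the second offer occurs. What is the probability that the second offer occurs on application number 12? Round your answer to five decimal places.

0.04522

Y = trial on which the second success occurs; negative binomial, r=2, p=0.125.
P(Y=12) = C(11,1) · p^2 · (1−p)^10
= 11 · 0.015625 · 0.26308 = 0.0452161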